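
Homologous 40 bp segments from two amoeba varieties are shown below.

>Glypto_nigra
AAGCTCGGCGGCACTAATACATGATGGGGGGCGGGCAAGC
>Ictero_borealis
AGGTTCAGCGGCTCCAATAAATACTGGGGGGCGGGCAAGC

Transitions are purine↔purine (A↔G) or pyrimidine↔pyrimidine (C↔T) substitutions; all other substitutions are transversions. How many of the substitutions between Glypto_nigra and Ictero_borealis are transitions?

5

Differing sites — 2:A/G (Ti); 4:C/T (Ti); 7:G/A (Ti); 13:A/T (Tv); 15:T/C (Ti); 20:C/A (Tv); 23:G/A (Ti); 24:A/C (Tv).
Of the 8 differences, 5 transitions and 3 transversions, so the answer is 5.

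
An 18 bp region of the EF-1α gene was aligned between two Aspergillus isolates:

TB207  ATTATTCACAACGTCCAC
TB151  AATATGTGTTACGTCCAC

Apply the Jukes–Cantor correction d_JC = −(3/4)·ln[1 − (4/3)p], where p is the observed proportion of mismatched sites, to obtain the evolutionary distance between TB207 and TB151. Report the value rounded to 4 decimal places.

0.4408

Mismatches occur at site 2 (T↔A), site 6 (T↔G), site 7 (C↔T), site 8 (A↔G), site 9 (C↔T), site 10 (A↔T).
p = 6/18 = 0.333333.
d = −0.75 · ln(1 − (4/3)·0.333333) = −0.75 · ln(0.555556) = −0.75 · (-0.587786) = 0.4408.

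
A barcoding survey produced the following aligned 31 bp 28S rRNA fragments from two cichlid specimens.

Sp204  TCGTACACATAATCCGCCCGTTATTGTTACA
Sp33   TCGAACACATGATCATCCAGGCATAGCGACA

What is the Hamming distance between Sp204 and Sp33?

Differing sites — 4:T/A; 11:A/G; 15:C/A; 16:G/T; 19:C/A; 21:T/G; 22:T/C; 25:T/A; 27:T/C; 28:T/G.
That gives 10 mismatches out of 31 aligned sites, so the Hamming distance is 10.

10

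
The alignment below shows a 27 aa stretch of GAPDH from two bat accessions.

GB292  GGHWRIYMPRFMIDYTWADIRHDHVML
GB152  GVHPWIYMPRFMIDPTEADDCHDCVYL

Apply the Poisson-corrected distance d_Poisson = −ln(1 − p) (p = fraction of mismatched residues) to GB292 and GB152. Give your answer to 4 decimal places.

0.4055

Differing sites — 2:G/V; 4:W/P; 5:R/W; 15:Y/P; 17:W/E; 20:I/D; 21:R/C; 24:H/C; 26:M/Y.
p = 9/27 = 0.333333.
d = −ln(1 − 0.333333) = −ln(0.666667) = 0.4055.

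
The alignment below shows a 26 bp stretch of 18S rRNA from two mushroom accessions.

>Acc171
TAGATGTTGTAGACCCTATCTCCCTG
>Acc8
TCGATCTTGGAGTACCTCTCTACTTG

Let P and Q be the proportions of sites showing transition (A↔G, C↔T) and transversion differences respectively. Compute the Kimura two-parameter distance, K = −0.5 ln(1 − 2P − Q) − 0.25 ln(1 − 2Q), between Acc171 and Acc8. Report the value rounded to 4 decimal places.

The sequences differ at positions 2 (A/C, transversion), 6 (G/C, transversion), 10 (T/G, transversion), 13 (A/T, transversion), 14 (C/A, transversion), 18 (A/C, transversion), 22 (C/A, transversion), 24 (C/T, transition).
Of the 8 differences, 1 transition and 7 transversions over 26 sites: P = 1/26 = 0.038462, Q = 7/26 = 0.269231.
d = −0.5·ln(0.653845) − 0.25·ln(0.461538) = −0.5·(-0.424885) − 0.25·(-0.773191) = 0.4057.

0.4057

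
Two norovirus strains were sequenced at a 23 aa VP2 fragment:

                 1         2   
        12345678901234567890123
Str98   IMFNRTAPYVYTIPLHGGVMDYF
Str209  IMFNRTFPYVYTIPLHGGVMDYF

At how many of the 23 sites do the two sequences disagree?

A single mismatch occurs at site 7 (A↔F).
That gives 1 mismatch out of 23 aligned sites, so the Hamming distance is 1.

1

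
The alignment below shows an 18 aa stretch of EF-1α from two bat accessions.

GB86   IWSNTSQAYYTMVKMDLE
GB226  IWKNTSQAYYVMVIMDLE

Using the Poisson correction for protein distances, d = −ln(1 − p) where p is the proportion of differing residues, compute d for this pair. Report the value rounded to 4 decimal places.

Differing sites — 3:S/K; 11:T/V; 14:K/I.
p = 3/18 = 0.166667.
d = −ln(1 − 0.166667) = −ln(0.833333) = 0.1823.

0.1823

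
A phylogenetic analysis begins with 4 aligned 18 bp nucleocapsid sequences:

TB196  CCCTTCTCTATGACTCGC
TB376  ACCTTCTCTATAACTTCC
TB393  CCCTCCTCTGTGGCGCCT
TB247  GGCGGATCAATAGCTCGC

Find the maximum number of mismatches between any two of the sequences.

11

Pairwise Hamming distances:
  TB196 vs TB376: 4
  TB196 vs TB393: 6
  TB196 vs TB247: 8
  TB376 vs TB393: 8
  TB376 vs TB247: 9
  TB393 vs TB247: 11
The largest is 11, between TB393 and TB247.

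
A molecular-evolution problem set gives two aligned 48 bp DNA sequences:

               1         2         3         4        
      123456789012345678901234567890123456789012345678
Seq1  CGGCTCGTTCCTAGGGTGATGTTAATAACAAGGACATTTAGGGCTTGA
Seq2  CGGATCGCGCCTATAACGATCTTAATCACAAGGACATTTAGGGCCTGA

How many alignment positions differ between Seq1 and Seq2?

The sequences differ at positions 4 (C/A), 8 (T/C), 9 (T/G), 14 (G/T), 15 (G/A), 16 (G/A), 17 (T/C), 21 (G/C), 27 (A/C), 45 (T/C).
That gives 10 mismatches out of 48 aligned sites, so the Hamming distance is 10.

10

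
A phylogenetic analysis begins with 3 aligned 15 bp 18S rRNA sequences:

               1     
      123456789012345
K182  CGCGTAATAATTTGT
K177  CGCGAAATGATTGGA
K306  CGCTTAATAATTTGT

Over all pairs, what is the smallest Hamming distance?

1

Pairwise Hamming distances:
  K182 vs K177: 4
  K182 vs K306: 1
  K177 vs K306: 5
The smallest is 1, between K182 and K306.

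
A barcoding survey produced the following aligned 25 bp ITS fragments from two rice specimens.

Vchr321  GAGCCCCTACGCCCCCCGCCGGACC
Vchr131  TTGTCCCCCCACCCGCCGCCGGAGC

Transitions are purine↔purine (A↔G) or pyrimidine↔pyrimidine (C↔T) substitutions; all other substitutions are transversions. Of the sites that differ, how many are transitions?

Differing sites — 1:G/T (Tv); 2:A/T (Tv); 4:C/T (Ti); 8:T/C (Ti); 9:A/C (Tv); 11:G/A (Ti); 15:C/G (Tv); 24:C/G (Tv).
Of the 8 differences, 3 transitions and 5 transversions, so the answer is 3.

3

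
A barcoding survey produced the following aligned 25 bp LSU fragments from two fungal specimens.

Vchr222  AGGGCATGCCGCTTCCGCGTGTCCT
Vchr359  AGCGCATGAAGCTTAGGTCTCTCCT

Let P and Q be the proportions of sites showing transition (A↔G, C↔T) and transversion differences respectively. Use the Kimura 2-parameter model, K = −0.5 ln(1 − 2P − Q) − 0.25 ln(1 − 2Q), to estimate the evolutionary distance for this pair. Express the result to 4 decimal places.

0.4284

The sequences differ at positions 3 (G/C, transversion), 9 (C/A, transversion), 10 (C/A, transversion), 15 (C/A, transversion), 16 (C/G, transversion), 18 (C/T, transition), 19 (G/C, transversion), 21 (G/C, transversion).
Of the 8 differences, 1 transition and 7 transversions over 25 sites: P = 1/25 = 0.040000, Q = 7/25 = 0.280000.
d = −0.5·ln(0.640000) − 0.25·ln(0.440000) = −0.5·(-0.446287) − 0.25·(-0.820981) = 0.4284.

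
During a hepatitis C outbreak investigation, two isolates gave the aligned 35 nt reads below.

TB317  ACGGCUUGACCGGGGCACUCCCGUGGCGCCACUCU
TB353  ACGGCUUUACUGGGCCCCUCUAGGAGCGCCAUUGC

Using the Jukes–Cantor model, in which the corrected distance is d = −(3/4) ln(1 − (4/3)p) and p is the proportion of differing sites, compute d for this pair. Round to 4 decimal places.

Differing sites — 8:G/U; 11:C/U; 15:G/C; 17:A/C; 21:C/U; 22:C/A; 24:U/G; 25:G/A; 32:C/U; 34:C/G; 35:U/C.
p = 11/35 = 0.314286.
d = −0.75 · ln(1 − (4/3)·0.314286) = −0.75 · ln(0.580952) = −0.75 · (-0.543087) = 0.4073.

0.4073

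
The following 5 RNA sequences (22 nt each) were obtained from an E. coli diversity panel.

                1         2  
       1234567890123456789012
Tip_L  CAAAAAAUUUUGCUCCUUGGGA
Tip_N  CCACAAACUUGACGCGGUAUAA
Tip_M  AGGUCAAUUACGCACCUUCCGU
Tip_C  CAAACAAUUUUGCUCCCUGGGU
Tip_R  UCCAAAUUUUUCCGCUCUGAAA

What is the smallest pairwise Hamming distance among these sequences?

3

Pairwise Hamming distances:
  Tip_L vs Tip_N: 11
  Tip_L vs Tip_M: 11
  Tip_L vs Tip_C: 3
  Tip_L vs Tip_R: 10
  Tip_N vs Tip_M: 16
  Tip_N vs Tip_C: 13
  Tip_N vs Tip_R: 11
  Tip_M vs Tip_C: 10
  Tip_M vs Tip_R: 16
  Tip_C vs Tip_R: 11
The smallest is 3, between Tip_L and Tip_C.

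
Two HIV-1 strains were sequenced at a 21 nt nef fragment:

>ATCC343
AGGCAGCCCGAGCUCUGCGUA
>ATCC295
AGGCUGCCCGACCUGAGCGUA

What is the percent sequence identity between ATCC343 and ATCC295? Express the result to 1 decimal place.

The sequences differ at positions 5 (A/U), 12 (G/C), 15 (C/G), 16 (U/A).
17 of the 21 sites match, so the percent identity is 17/21 × 100 = 81.0%.

81.0%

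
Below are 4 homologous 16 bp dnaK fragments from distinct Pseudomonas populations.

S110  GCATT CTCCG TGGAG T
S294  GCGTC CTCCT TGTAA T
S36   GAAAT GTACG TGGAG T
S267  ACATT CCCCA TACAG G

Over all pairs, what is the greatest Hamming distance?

Pairwise Hamming distances:
  S110 vs S294: 5
  S110 vs S36: 4
  S110 vs S267: 6
  S294 vs S36: 9
  S294 vs S267: 9
  S36 vs S267: 10
The largest is 10, between S36 and S267.

10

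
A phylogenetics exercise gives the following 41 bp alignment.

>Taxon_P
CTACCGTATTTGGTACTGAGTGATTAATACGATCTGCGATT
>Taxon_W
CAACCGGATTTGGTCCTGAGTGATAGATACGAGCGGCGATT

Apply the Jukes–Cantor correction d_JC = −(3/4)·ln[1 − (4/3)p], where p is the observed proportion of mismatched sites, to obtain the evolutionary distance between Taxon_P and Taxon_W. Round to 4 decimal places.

The sequences differ at positions 2 (T/A), 7 (T/G), 15 (A/C), 25 (T/A), 26 (A/G), 33 (T/G), 35 (T/G).
p = 7/41 = 0.170732.
d = −0.75 · ln(1 − (4/3)·0.170732) = −0.75 · ln(0.772357) = −0.75 · (-0.258308) = 0.1937.

0.1937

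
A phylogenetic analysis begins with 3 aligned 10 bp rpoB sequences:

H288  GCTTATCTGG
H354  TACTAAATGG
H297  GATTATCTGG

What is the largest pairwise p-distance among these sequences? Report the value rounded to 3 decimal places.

0.500

Pairwise Hamming distances:
  H288 vs H354: 5
  H288 vs H297: 1
  H354 vs H297: 4
The largest is 5 mismatches, between H288 and H354; p = 5/10 = 0.500.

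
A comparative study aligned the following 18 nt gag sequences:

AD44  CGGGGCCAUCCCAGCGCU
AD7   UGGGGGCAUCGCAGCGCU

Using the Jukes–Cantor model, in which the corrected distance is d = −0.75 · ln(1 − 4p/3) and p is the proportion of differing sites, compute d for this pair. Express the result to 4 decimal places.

Mismatches occur at site 1 (C/U), site 6 (C/G), site 11 (C/G).
p = 3/18 = 0.166667.
d = −0.75 · ln(1 − (4/3)·0.166667) = −0.75 · ln(0.777777) = −0.75 · (-0.251315) = 0.1885.

0.1885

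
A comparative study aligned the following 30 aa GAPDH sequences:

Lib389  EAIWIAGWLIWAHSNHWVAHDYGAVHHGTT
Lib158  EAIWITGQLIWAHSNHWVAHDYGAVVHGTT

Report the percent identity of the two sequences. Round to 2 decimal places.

Differing sites — 6:A/T; 8:W/Q; 26:H/V.
27 of the 30 sites match, so the percent identity is 27/30 × 100 = 90.00%.

90.00%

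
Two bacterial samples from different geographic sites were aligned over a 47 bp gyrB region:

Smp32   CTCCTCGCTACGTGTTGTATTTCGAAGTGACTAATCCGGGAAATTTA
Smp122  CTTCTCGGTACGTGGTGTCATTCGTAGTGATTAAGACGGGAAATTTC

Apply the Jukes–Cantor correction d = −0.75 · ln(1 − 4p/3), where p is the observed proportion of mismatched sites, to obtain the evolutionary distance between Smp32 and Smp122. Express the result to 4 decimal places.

0.2502

Mismatches occur at site 3 (C→T), site 8 (C→G), site 15 (T→G), site 19 (A→C), site 20 (T→A), site 25 (A→T), site 31 (C→T), site 35 (T→G), site 36 (C→A), site 47 (A→C).
p = 10/47 = 0.212766.
d = −0.75 · ln(1 − (4/3)·0.212766) = −0.75 · ln(0.716312) = −0.75 · (-0.333639) = 0.2502.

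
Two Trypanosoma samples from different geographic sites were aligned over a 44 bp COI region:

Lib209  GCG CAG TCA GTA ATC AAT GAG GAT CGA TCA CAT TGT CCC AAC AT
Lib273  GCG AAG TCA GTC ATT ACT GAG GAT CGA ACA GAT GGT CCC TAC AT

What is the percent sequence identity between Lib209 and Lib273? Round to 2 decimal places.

81.82%

Mismatches occur at site 4 (C/A), site 12 (A/C), site 15 (C/T), site 17 (A/C), site 28 (T/A), site 31 (C/G), site 34 (T/G), site 40 (A/T).
36 of the 44 sites match, so the percent identity is 36/44 × 100 = 81.82%.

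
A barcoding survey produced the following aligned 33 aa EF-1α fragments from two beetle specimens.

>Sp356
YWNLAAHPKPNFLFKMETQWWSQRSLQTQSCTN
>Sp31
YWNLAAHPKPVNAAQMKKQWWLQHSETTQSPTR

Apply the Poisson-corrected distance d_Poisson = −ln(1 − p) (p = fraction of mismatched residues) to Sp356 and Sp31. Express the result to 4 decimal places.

0.5008

Differing sites — 11:N/V; 12:F/N; 13:L/A; 14:F/A; 15:K/Q; 17:E/K; 18:T/K; 22:S/L; 24:R/H; 26:L/E; 27:Q/T; 31:C/P; 33:N/R.
p = 13/33 = 0.393939.
d = −ln(1 − 0.393939) = −ln(0.606061) = 0.5008.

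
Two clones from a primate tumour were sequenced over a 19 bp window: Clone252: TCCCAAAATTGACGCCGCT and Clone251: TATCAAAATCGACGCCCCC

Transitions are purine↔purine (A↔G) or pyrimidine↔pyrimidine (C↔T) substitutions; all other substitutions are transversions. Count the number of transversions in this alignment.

The sequences differ at positions 2 (C/A, transversion), 3 (C/T, transition), 10 (T/C, transition), 17 (G/C, transversion), 19 (T/C, transition).
Of the 5 differences, 3 transitions and 2 transversions, so the answer is 2.

2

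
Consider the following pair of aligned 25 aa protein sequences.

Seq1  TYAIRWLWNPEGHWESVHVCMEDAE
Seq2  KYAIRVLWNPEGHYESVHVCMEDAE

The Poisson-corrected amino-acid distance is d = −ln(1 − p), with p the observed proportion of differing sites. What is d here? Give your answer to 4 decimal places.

0.1278

Differing sites — 1:T/K; 6:W/V; 14:W/Y.
p = 3/25 = 0.120000.
d = −ln(1 − 0.120000) = −ln(0.880000) = 0.1278.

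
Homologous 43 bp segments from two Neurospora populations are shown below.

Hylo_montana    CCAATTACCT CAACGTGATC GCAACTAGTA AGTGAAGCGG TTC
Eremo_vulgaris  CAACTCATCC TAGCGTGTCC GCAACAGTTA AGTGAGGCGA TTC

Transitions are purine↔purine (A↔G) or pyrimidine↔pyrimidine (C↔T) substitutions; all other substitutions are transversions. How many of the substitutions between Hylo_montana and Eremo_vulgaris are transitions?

Differing sites — 2:C/A (Tv); 4:A/C (Tv); 6:T/C (Ti); 8:C/T (Ti); 10:T/C (Ti); 11:C/T (Ti); 13:A/G (Ti); 18:A/T (Tv); 19:T/C (Ti); 26:T/A (Tv); 27:A/G (Ti); 28:G/T (Tv); 36:A/G (Ti); 40:G/A (Ti).
Of the 14 differences, 9 transitions and 5 transversions, so the answer is 9.

9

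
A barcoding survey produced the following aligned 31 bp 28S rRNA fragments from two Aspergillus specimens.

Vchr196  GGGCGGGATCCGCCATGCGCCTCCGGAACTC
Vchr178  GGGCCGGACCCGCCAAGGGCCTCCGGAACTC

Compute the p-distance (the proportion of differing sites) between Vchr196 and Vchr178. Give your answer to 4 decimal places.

0.1290

Differing sites — 5:G/C; 9:T/C; 16:T/A; 18:C/G.
There are 4 differences over 31 sites, so p = 4/31 = 0.1290.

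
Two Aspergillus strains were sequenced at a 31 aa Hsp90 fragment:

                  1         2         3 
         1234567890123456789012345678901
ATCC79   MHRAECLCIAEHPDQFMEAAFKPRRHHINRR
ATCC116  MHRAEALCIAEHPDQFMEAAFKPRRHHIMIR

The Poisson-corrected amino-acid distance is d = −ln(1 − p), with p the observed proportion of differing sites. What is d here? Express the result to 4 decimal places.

Mismatches occur at site 6 (C↔A), site 29 (N↔M), site 30 (R↔I).
p = 3/31 = 0.096774.
d = −ln(1 − 0.096774) = −ln(0.903226) = 0.1018.

0.1018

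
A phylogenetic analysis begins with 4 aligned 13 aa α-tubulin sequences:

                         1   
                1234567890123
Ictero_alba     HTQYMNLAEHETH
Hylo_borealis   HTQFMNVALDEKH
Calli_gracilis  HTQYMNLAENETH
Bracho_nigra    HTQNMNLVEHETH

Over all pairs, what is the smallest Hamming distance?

1

Pairwise Hamming distances:
  Ictero_alba vs Hylo_borealis: 5
  Ictero_alba vs Calli_gracilis: 1
  Ictero_alba vs Bracho_nigra: 2
  Hylo_borealis vs Calli_gracilis: 5
  Hylo_borealis vs Bracho_nigra: 6
  Calli_gracilis vs Bracho_nigra: 3
The smallest is 1, between Ictero_alba and Calli_gracilis.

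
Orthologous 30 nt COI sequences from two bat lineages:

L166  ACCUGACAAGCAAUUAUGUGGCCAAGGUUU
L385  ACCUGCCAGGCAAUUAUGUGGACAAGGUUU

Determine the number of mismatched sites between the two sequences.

Mismatches occur at site 6 (A↔C), site 9 (A↔G), site 22 (C↔A).
That gives 3 mismatches out of 30 aligned sites, so the Hamming distance is 3.

3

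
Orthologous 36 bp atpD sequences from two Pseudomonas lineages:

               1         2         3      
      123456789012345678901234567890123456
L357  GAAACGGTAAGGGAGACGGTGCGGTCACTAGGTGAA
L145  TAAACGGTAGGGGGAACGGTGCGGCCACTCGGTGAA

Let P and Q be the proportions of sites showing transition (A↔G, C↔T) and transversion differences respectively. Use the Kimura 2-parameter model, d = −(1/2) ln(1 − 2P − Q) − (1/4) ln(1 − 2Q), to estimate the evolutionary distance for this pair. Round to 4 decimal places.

0.1922

The sequences differ at positions 1 (G/T, transversion), 10 (A/G, transition), 14 (A/G, transition), 15 (G/A, transition), 25 (T/C, transition), 30 (A/C, transversion).
Of the 6 differences, 4 transitions and 2 transversions over 36 sites: P = 4/36 = 0.111111, Q = 2/36 = 0.055556.
d = −0.5·ln(0.722222) − 0.25·ln(0.888888) = −0.5·(-0.325423) − 0.25·(-0.117784) = 0.1922.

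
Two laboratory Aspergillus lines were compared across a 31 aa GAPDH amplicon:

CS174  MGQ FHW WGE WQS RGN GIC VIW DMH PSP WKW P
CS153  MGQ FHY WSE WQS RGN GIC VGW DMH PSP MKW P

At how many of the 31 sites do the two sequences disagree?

The sequences differ at positions 6 (W/Y), 8 (G/S), 20 (I/G), 28 (W/M).
That gives 4 mismatches out of 31 aligned sites, so the Hamming distance is 4.

4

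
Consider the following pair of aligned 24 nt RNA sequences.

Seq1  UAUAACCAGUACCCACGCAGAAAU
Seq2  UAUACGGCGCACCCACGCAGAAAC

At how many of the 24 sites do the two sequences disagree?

6

The sequences differ at positions 5 (A/C), 6 (C/G), 7 (C/G), 8 (A/C), 10 (U/C), 24 (U/C).
That gives 6 mismatches out of 24 aligned sites, so the Hamming distance is 6.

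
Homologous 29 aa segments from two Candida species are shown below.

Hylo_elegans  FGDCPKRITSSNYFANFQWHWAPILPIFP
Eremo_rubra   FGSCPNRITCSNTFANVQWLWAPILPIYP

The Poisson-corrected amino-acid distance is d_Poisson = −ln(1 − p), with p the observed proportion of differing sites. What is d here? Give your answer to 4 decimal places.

The sequences differ at positions 3 (D/S), 6 (K/N), 10 (S/C), 13 (Y/T), 17 (F/V), 20 (H/L), 28 (F/Y).
p = 7/29 = 0.241379.
d = −ln(1 − 0.241379) = −ln(0.758621) = 0.2763.

0.2763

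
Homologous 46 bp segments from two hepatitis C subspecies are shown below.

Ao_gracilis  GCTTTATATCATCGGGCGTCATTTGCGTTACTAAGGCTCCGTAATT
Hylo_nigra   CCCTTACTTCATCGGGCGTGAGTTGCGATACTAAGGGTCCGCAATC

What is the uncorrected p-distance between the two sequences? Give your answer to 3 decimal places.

0.217

The sequences differ at positions 1 (G/C), 3 (T/C), 7 (T/C), 8 (A/T), 20 (C/G), 22 (T/G), 28 (T/A), 37 (C/G), 42 (T/C), 46 (T/C).
There are 10 differences over 46 sites, so p = 10/46 = 0.217.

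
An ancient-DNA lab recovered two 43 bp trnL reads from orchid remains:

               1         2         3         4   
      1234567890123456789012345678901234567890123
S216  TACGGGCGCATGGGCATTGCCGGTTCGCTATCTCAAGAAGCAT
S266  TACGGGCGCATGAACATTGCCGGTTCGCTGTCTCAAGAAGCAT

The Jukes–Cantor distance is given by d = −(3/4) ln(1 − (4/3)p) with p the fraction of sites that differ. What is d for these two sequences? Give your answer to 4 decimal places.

0.0732

Mismatches occur at site 13 (G↔A), site 14 (G↔A), site 30 (A↔G).
p = 3/43 = 0.069767.
d = −0.75 · ln(1 − (4/3)·0.069767) = −0.75 · ln(0.906977) = −0.75 · (-0.097638) = 0.0732.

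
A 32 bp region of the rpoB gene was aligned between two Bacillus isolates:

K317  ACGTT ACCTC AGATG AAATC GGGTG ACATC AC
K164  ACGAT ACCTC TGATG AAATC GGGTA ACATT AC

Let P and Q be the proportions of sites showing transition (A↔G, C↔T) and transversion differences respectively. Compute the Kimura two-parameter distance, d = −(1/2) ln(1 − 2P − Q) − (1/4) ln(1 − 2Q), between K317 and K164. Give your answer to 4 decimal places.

Differing sites — 4:T/A (Tv); 11:A/T (Tv); 25:G/A (Ti); 30:C/T (Ti).
Of the 4 differences, 2 transitions and 2 transversions over 32 sites: P = 2/32 = 0.062500, Q = 2/32 = 0.062500.
d = −0.5·ln(0.812500) − 0.25·ln(0.875000) = −0.5·(-0.207639) − 0.25·(-0.133531) = 0.1372.

0.1372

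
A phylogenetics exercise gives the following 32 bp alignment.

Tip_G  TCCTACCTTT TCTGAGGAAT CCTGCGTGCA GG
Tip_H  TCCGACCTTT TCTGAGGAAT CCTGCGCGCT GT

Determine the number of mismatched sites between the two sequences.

4

Differing sites — 4:T/G; 27:T/C; 30:A/T; 32:G/T.
That gives 4 mismatches out of 32 aligned sites, so the Hamming distance is 4.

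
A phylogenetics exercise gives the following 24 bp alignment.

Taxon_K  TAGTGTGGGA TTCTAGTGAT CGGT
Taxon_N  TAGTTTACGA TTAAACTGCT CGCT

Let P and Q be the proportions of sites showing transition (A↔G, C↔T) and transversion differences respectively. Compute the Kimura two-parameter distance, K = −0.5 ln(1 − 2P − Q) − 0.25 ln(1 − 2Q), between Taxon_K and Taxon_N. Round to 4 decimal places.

0.4539

The sequences differ at positions 5 (G/T, transversion), 7 (G/A, transition), 8 (G/C, transversion), 13 (C/A, transversion), 14 (T/A, transversion), 16 (G/C, transversion), 19 (A/C, transversion), 23 (G/C, transversion).
Of the 8 differences, 1 transition and 7 transversions over 24 sites: P = 1/24 = 0.041667, Q = 7/24 = 0.291667.
d = −0.5·ln(0.624999) − 0.25·ln(0.416666) = −0.5·(-0.470005) − 0.25·(-0.875470) = 0.4539.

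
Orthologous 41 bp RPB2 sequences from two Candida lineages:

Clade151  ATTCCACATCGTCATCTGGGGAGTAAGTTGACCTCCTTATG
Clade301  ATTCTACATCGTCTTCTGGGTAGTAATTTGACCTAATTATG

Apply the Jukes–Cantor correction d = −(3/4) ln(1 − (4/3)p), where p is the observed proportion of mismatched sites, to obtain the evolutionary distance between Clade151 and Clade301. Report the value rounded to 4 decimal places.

0.1628

Mismatches occur at site 5 (C↔T), site 14 (A↔T), site 21 (G↔T), site 27 (G↔T), site 35 (C↔A), site 36 (C↔A).
p = 6/41 = 0.146341.
d = −0.75 · ln(1 − (4/3)·0.146341) = −0.75 · ln(0.804879) = −0.75 · (-0.217063) = 0.1628.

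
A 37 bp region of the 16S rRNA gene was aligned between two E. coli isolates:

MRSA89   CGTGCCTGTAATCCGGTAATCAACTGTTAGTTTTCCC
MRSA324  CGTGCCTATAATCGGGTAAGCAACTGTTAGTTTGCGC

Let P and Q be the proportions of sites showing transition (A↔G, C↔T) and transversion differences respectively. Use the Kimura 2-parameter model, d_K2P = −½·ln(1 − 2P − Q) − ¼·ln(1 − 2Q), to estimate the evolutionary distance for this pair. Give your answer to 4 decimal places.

Differing sites — 8:G/A (Ti); 14:C/G (Tv); 20:T/G (Tv); 34:T/G (Tv); 36:C/G (Tv).
Of the 5 differences, 1 transition and 4 transversions over 37 sites: P = 1/37 = 0.027027, Q = 4/37 = 0.108108.
d = −0.5·ln(0.837838) − 0.25·ln(0.783784) = −0.5·(-0.176931) − 0.25·(-0.243622) = 0.1494.

0.1494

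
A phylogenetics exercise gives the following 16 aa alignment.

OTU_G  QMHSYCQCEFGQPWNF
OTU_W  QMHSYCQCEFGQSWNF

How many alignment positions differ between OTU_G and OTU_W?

1

A single mismatch occurs at site 13 (P→S).
That gives 1 mismatch out of 16 aligned sites, so the Hamming distance is 1.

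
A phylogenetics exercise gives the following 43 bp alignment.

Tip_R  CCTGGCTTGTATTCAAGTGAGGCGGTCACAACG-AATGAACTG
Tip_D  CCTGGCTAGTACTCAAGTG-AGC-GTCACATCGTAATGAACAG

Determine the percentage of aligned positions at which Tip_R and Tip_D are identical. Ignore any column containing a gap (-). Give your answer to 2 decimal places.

87.50%

Excluding the 3 gap columns leaves 40 comparable sites.
Mismatches occur at site 8 (T/A), site 12 (T/C), site 21 (G/A), site 31 (A/T), site 42 (T/A).
35 of the 40 comparable sites match, so the percent identity is 35/40 × 100 = 87.50%.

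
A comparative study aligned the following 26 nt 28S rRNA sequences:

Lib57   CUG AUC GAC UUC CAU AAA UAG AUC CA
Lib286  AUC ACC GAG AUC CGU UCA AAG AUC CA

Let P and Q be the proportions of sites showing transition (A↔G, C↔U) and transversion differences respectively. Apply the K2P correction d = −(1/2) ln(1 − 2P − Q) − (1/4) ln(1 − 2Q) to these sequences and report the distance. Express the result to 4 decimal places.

0.4683

Differing sites — 1:C/A (Tv); 3:G/C (Tv); 5:U/C (Ti); 9:C/G (Tv); 10:U/A (Tv); 14:A/G (Ti); 16:A/U (Tv); 17:A/C (Tv); 19:U/A (Tv).
Of the 9 differences, 2 transitions and 7 transversions over 26 sites: P = 2/26 = 0.076923, Q = 7/26 = 0.269231.
d = −0.5·ln(0.576923) − 0.25·ln(0.461538) = −0.5·(-0.550046) − 0.25·(-0.773191) = 0.4683.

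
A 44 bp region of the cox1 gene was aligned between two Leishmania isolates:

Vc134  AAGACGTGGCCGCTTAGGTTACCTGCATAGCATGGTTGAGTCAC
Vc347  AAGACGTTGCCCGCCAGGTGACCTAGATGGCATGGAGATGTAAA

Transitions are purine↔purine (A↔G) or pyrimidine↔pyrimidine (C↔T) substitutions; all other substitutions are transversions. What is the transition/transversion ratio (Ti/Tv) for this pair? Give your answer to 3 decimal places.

The sequences differ at positions 8 (G/T, transversion), 12 (G/C, transversion), 13 (C/G, transversion), 14 (T/C, transition), 15 (T/C, transition), 20 (T/G, transversion), 25 (G/A, transition), 26 (C/G, transversion), 29 (A/G, transition), 36 (T/A, transversion), 37 (T/G, transversion), 38 (G/A, transition), 39 (A/T, transversion), 42 (C/A, transversion), 44 (C/A, transversion).
Of the 15 differences, 5 transitions and 10 transversions, so Ti/Tv = 5/10 = 0.500.

0.500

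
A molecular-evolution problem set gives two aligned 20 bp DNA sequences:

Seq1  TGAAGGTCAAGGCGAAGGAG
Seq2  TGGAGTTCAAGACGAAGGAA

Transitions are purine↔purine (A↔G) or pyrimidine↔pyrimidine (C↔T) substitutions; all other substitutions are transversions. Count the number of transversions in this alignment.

The sequences differ at positions 3 (A/G, transition), 6 (G/T, transversion), 12 (G/A, transition), 20 (G/A, transition).
Of the 4 differences, 3 transitions and 1 transversion, so the answer is 1.

1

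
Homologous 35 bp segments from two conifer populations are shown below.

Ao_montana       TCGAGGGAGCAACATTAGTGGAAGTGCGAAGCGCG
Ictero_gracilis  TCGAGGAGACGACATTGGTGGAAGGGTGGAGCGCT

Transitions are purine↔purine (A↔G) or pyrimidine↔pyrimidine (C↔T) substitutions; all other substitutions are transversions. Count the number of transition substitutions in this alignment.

Mismatches occur at site 7 (G→A, transition), site 8 (A→G, transition), site 9 (G→A, transition), site 11 (A→G, transition), site 17 (A→G, transition), site 25 (T→G, transversion), site 27 (C→T, transition), site 29 (A→G, transition), site 35 (G→T, transversion).
Of the 9 differences, 7 transitions and 2 transversions, so the answer is 7.

7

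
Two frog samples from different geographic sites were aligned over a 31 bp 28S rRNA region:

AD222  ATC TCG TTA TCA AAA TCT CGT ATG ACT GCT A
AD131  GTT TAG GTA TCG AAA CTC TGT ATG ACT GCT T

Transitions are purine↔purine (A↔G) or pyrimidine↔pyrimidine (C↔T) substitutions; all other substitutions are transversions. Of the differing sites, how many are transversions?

Differing sites — 1:A/G (Ti); 3:C/T (Ti); 5:C/A (Tv); 7:T/G (Tv); 12:A/G (Ti); 16:T/C (Ti); 17:C/T (Ti); 18:T/C (Ti); 19:C/T (Ti); 31:A/T (Tv).
Of the 10 differences, 7 transitions and 3 transversions, so the answer is 3.

3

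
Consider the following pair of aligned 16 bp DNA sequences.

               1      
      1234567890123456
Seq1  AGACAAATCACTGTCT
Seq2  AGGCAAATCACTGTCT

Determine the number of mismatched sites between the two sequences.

1

Differing sites — 3:A/G.
That gives 1 mismatch out of 16 aligned sites, so the Hamming distance is 1.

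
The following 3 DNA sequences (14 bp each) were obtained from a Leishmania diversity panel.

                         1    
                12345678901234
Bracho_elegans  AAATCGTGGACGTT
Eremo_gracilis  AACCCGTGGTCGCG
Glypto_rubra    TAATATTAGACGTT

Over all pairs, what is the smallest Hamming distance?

Pairwise Hamming distances:
  Bracho_elegans vs Eremo_gracilis: 5
  Bracho_elegans vs Glypto_rubra: 4
  Eremo_gracilis vs Glypto_rubra: 9
The smallest is 4, between Bracho_elegans and Glypto_rubra.

4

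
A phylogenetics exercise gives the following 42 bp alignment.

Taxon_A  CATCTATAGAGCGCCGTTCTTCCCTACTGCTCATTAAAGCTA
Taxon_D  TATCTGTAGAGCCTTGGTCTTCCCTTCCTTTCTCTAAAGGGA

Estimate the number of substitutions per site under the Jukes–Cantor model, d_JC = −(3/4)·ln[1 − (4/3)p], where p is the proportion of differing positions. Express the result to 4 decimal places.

0.4408

Differing sites — 1:C/T; 6:A/G; 13:G/C; 14:C/T; 15:C/T; 17:T/G; 26:A/T; 28:T/C; 29:G/T; 30:C/T; 33:A/T; 34:T/C; 40:C/G; 41:T/G.
p = 14/42 = 0.333333.
d = −0.75 · ln(1 − (4/3)·0.333333) = −0.75 · ln(0.555556) = −0.75 · (-0.587786) = 0.4408.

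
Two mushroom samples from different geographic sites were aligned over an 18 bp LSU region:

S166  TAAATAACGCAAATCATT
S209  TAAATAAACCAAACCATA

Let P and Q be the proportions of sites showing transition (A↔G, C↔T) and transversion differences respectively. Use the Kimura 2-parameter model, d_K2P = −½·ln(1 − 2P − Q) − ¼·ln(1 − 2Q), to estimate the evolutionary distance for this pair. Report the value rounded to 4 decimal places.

0.2641

The sequences differ at positions 8 (C/A, transversion), 9 (G/C, transversion), 14 (T/C, transition), 18 (T/A, transversion).
Of the 4 differences, 1 transition and 3 transversions over 18 sites: P = 1/18 = 0.055556, Q = 3/18 = 0.166667.
d = −0.5·ln(0.722221) − 0.25·ln(0.666666) = −0.5·(-0.325424) − 0.25·(-0.405466) = 0.2641.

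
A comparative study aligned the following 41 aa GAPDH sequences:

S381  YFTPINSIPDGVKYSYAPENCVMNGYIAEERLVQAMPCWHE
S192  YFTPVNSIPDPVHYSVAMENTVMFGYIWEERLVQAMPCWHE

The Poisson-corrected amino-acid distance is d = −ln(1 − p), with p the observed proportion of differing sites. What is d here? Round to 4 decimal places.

Differing sites — 5:I/V; 11:G/P; 13:K/H; 16:Y/V; 18:P/M; 21:C/T; 24:N/F; 28:A/W.
p = 8/41 = 0.195122.
d = −ln(1 − 0.195122) = −ln(0.804878) = 0.2171.

0.2171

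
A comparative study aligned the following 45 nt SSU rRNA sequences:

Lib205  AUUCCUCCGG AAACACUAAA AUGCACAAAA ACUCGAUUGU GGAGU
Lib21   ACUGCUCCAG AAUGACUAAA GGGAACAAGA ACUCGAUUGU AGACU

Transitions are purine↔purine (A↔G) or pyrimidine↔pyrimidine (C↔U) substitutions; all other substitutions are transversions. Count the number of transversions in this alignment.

Differing sites — 2:U/C (Ti); 4:C/G (Tv); 9:G/A (Ti); 13:A/U (Tv); 14:C/G (Tv); 21:A/G (Ti); 22:U/G (Tv); 24:C/A (Tv); 29:A/G (Ti); 41:G/A (Ti); 44:G/C (Tv).
Of the 11 differences, 5 transitions and 6 transversions, so the answer is 6.

6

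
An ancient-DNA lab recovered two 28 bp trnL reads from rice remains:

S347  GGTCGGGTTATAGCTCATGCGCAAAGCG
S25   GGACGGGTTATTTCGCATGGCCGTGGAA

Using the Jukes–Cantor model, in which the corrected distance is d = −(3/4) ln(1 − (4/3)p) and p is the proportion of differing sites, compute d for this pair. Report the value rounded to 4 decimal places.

Mismatches occur at site 3 (T↔A), site 12 (A↔T), site 13 (G↔T), site 15 (T↔G), site 20 (C↔G), site 21 (G↔C), site 23 (A↔G), site 24 (A↔T), site 25 (A↔G), site 27 (C↔A), site 28 (G↔A).
p = 11/28 = 0.392857.
d = −0.75 · ln(1 − (4/3)·0.392857) = −0.75 · ln(0.476191) = −0.75 · (-0.741936) = 0.5565.

0.5565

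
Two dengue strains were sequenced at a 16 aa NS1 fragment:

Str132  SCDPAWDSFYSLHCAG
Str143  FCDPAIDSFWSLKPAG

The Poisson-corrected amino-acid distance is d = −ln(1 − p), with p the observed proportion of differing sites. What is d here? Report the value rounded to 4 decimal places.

The sequences differ at positions 1 (S/F), 6 (W/I), 10 (Y/W), 13 (H/K), 14 (C/P).
p = 5/16 = 0.312500.
d = −ln(1 − 0.312500) = −ln(0.687500) = 0.3747.

0.3747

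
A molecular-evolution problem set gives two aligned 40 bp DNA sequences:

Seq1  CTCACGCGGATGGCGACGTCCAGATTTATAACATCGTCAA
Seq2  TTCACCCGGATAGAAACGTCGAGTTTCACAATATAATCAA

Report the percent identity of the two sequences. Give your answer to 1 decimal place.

The sequences differ at positions 1 (C/T), 6 (G/C), 12 (G/A), 14 (C/A), 15 (G/A), 21 (C/G), 24 (A/T), 27 (T/C), 29 (T/C), 32 (C/T), 35 (C/A), 36 (G/A).
28 of the 40 sites match, so the percent identity is 28/40 × 100 = 70.0%.

70.0%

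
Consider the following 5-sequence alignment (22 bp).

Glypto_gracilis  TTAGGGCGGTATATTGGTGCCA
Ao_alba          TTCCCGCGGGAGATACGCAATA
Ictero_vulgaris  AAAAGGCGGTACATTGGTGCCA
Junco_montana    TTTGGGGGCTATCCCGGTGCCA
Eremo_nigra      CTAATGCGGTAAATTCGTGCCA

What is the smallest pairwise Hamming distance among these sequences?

4

Pairwise Hamming distances:
  Glypto_gracilis vs Ao_alba: 11
  Glypto_gracilis vs Ictero_vulgaris: 4
  Glypto_gracilis vs Junco_montana: 6
  Glypto_gracilis vs Eremo_nigra: 5
  Ao_alba vs Ictero_vulgaris: 13
  Ao_alba vs Junco_montana: 15
  Ao_alba vs Eremo_nigra: 11
  Ictero_vulgaris vs Junco_montana: 10
  Ictero_vulgaris vs Eremo_nigra: 5
  Junco_montana vs Eremo_nigra: 11
The smallest is 4, between Glypto_gracilis and Ictero_vulgaris.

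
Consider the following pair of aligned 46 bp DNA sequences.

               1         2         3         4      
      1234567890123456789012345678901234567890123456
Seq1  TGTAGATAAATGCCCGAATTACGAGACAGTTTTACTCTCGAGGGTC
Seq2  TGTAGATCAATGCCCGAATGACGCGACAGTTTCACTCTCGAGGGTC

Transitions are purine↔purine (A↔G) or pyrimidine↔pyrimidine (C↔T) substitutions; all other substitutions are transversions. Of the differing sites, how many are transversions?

3

Mismatches occur at site 8 (A↔C, transversion), site 20 (T↔G, transversion), site 24 (A↔C, transversion), site 33 (T↔C, transition).
Of the 4 differences, 1 transition and 3 transversions, so the answer is 3.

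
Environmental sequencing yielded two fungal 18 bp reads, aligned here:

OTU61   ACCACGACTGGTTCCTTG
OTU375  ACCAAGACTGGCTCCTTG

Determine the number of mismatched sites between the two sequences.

The sequences differ at positions 5 (C/A), 12 (T/C).
That gives 2 mismatches out of 18 aligned sites, so the Hamming distance is 2.

2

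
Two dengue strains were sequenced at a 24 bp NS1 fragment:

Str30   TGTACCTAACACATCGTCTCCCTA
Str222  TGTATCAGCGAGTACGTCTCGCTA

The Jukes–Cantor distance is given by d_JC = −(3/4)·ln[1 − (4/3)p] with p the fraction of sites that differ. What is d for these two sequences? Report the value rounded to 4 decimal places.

The sequences differ at positions 5 (C/T), 7 (T/A), 8 (A/G), 9 (A/C), 10 (C/G), 12 (C/G), 13 (A/T), 14 (T/A), 21 (C/G).
p = 9/24 = 0.375000.
d = −0.75 · ln(1 − (4/3)·0.375000) = −0.75 · ln(0.500000) = −0.75 · (-0.693147) = 0.5199.

0.5199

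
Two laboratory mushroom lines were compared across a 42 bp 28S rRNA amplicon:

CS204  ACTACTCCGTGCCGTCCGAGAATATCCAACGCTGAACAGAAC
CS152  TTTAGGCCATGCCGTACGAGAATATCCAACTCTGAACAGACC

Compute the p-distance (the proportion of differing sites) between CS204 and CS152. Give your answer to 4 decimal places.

Mismatches occur at site 1 (A↔T), site 2 (C↔T), site 5 (C↔G), site 6 (T↔G), site 9 (G↔A), site 16 (C↔A), site 31 (G↔T), site 41 (A↔C).
There are 8 differences over 42 sites, so p = 8/42 = 0.1905.

0.1905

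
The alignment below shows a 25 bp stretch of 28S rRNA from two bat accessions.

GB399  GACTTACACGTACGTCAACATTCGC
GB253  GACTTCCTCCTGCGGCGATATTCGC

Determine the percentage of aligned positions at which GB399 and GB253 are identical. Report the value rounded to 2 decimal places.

The sequences differ at positions 6 (A/C), 8 (A/T), 10 (G/C), 12 (A/G), 15 (T/G), 17 (A/G), 19 (C/T).
18 of the 25 sites match, so the percent identity is 18/25 × 100 = 72.00%.

72.00%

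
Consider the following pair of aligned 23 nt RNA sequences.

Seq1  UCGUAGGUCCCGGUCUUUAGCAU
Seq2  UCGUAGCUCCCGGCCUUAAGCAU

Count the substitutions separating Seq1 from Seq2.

Differing sites — 7:G/C; 14:U/C; 18:U/A.
That gives 3 mismatches out of 23 aligned sites, so the Hamming distance is 3.

3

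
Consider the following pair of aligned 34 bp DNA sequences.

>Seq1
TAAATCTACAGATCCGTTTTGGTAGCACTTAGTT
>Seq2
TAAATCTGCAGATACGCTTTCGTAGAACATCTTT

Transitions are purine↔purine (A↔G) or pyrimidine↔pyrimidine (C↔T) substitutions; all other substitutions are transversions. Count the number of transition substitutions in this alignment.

2

The sequences differ at positions 8 (A/G, transition), 14 (C/A, transversion), 17 (T/C, transition), 21 (G/C, transversion), 26 (C/A, transversion), 29 (T/A, transversion), 31 (A/C, transversion), 32 (G/T, transversion).
Of the 8 differences, 2 transitions and 6 transversions, so the answer is 2.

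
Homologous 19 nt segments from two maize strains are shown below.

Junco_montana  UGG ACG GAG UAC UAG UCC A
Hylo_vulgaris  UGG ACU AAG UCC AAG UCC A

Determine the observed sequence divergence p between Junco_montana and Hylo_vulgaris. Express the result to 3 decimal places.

0.211

Mismatches occur at site 6 (G→U), site 7 (G→A), site 11 (A→C), site 13 (U→A).
There are 4 differences over 19 sites, so p = 4/19 = 0.211.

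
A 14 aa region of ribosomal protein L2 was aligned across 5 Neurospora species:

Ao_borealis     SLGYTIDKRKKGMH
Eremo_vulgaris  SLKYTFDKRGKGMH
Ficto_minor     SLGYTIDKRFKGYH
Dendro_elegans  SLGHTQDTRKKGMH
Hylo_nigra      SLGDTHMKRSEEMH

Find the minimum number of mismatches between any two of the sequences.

Pairwise Hamming distances:
  Ao_borealis vs Eremo_vulgaris: 3
  Ao_borealis vs Ficto_minor: 2
  Ao_borealis vs Dendro_elegans: 3
  Ao_borealis vs Hylo_nigra: 6
  Eremo_vulgaris vs Ficto_minor: 4
  Eremo_vulgaris vs Dendro_elegans: 5
  Eremo_vulgaris vs Hylo_nigra: 7
  Ficto_minor vs Dendro_elegans: 5
  Ficto_minor vs Hylo_nigra: 7
  Dendro_elegans vs Hylo_nigra: 7
The smallest is 2, between Ao_borealis and Ficto_minor.

2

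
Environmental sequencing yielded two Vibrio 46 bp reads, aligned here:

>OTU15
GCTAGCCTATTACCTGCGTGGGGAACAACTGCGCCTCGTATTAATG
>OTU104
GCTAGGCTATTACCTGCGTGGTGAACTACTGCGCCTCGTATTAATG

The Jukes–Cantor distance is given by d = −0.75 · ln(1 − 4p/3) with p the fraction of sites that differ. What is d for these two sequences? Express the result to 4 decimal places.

0.0682

Differing sites — 6:C/G; 22:G/T; 27:A/T.
p = 3/46 = 0.065217.
d = −0.75 · ln(1 − (4/3)·0.065217) = −0.75 · ln(0.913044) = −0.75 · (-0.090971) = 0.0682.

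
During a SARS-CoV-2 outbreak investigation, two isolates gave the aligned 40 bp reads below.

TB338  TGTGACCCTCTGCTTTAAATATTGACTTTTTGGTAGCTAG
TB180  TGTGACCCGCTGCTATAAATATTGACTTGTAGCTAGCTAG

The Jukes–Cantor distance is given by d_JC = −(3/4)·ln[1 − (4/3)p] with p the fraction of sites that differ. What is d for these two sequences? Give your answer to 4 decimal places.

0.1367

Mismatches occur at site 9 (T→G), site 15 (T→A), site 29 (T→G), site 31 (T→A), site 33 (G→C).
p = 5/40 = 0.125000.
d = −0.75 · ln(1 − (4/3)·0.125000) = −0.75 · ln(0.833333) = −0.75 · (-0.182322) = 0.1367.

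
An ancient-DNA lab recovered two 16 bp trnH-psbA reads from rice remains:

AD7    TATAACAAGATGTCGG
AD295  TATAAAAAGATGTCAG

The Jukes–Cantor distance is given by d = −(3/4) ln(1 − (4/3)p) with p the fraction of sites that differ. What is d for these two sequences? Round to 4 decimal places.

The sequences differ at positions 6 (C/A), 15 (G/A).
p = 2/16 = 0.125000.
d = −0.75 · ln(1 − (4/3)·0.125000) = −0.75 · ln(0.833333) = −0.75 · (-0.182322) = 0.1367.

0.1367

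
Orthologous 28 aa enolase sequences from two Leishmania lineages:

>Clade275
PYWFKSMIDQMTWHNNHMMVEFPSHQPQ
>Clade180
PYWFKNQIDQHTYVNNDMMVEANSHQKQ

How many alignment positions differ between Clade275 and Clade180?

Differing sites — 6:S/N; 7:M/Q; 11:M/H; 13:W/Y; 14:H/V; 17:H/D; 22:F/A; 23:P/N; 27:P/K.
That gives 9 mismatches out of 28 aligned sites, so the Hamming distance is 9.

9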